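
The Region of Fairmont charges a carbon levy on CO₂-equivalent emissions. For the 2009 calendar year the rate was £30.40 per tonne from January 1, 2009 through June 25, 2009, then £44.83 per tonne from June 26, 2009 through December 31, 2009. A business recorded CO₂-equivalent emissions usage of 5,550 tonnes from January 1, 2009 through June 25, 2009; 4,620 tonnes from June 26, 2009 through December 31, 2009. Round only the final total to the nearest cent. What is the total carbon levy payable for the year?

£375,834.60

January 1 – June 25, 2009: 5,550 tonnes at £30.40/tonne → £168,720.00
June 26 – December 31, 2009: 4,620 tonnes at £44.83/tonne → £207,114.60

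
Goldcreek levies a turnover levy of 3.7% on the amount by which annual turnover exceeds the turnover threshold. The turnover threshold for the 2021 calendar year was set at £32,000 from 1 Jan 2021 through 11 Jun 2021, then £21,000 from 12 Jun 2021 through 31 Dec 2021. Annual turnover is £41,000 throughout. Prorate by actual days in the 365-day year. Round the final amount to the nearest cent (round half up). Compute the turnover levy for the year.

1 Jan – 11 Jun 2021: 162 days, exemption £32,000 → (£41,000 − £32,000) × 3.7% × 162/365 = £147.7973
12 Jun – 31 Dec 2021: 203 days, exemption £21,000 → (£41,000 − £21,000) × 3.7% × 203/365 = £411.5616
Total = £559.3589

£559.36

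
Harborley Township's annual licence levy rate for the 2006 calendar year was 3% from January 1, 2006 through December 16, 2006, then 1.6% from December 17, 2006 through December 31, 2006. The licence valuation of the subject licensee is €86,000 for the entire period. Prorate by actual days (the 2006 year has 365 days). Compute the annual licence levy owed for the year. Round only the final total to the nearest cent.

€2,530.52

January 1 – December 16, 2006: 350 days at 3% → €86,000 × 3% × 350/365 = €2,473.9726
December 17 – December 31, 2006: 15 days at 1.6% → €86,000 × 1.6% × 15/365 = €56.5479
Total = €2,530.5205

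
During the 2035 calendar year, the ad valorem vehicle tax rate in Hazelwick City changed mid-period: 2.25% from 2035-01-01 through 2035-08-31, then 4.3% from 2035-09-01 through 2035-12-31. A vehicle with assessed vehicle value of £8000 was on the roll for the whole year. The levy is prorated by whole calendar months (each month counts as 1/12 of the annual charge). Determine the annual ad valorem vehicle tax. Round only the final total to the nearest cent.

£234.67

2035-01-01 to 2035-08-31: 8 months at 2.25% → £8000 × 2.25% × 8/12 = £120.0000
2035-09-01 to 2035-12-31: 4 months at 4.3% → £8000 × 4.3% × 4/12 = £114.6667
Total = £234.6667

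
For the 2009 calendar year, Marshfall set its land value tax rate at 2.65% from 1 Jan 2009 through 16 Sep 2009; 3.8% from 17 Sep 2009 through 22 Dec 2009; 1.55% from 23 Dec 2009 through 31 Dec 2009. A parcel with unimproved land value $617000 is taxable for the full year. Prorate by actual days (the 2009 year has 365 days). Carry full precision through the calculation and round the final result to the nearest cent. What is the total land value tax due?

$18068.80

1 Jan – 16 Sep 2009: 259 days at 2.65% → $617000 × 2.65% × 259/365 = $11602.1356
17 Sep – 22 Dec 2009: 97 days at 3.8% → $617000 × 3.8% × 97/365 = $6230.8548
23 Dec – 31 Dec 2009: 9 days at 1.55% → $617000 × 1.55% × 9/365 = $235.8123
Total = $18068.8027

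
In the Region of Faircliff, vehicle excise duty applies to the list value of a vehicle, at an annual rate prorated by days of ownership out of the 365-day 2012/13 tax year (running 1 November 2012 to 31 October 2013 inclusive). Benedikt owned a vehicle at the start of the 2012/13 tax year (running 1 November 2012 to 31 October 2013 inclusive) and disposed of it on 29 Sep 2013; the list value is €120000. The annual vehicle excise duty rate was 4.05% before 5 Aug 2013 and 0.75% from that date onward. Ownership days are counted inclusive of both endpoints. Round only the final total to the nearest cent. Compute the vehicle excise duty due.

1 Nov 2012 – 4 Aug 2013: 277 days at 4.05% → €120000 × 4.05% × 277/365 = €3688.2740
5 Aug – 29 Sep 2013: 56 days at 0.75% → €120000 × 0.75% × 56/365 = €138.0822
Total = €3826.3562

€3826.36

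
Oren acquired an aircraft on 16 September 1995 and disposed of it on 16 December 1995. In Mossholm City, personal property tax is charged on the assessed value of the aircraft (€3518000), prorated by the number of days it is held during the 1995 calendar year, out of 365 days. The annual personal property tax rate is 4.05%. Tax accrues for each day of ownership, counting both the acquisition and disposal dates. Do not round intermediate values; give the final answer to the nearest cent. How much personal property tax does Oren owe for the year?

€35912.52

Days held (16 September – 16 December 1995): 92 out of 365
Tax = €3518000 × 4.05% × 92/365 = €35912.5151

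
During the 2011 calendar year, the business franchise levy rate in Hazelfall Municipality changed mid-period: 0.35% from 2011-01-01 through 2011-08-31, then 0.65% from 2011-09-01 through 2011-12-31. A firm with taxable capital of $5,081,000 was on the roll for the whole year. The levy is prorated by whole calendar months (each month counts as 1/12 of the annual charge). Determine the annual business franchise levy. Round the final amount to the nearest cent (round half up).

2011-01-01 to 2011-08-31: 8 months at 0.35% → $5,081,000 × 0.35% × 8/12 = $11,855.6667
2011-09-01 to 2011-12-31: 4 months at 0.65% → $5,081,000 × 0.65% × 4/12 = $11,008.8333
Total = $22,864.5000

$22,864.50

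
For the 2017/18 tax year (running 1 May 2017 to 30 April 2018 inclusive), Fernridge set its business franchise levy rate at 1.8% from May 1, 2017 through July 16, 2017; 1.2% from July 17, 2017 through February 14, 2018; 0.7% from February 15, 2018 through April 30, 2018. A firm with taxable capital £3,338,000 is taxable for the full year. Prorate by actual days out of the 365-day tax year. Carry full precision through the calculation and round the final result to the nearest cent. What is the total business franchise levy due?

£40,851.63

May 1 – July 16, 2017: 77 days at 1.8% → £3,338,000 × 1.8% × 77/365 = £12,675.2548
July 17, 2017 – February 14, 2018: 213 days at 1.2% → £3,338,000 × 1.2% × 213/365 = £23,375.1452
February 15 – April 30, 2018: 75 days at 0.7% → £3,338,000 × 0.7% × 75/365 = £4,801.2329
Total = £40,851.6329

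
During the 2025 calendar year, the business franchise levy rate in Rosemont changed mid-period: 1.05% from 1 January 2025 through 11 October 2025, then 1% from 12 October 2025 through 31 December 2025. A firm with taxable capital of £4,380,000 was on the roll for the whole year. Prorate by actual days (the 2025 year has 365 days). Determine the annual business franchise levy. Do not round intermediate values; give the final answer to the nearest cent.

1 January – 11 October 2025: 284 days at 1.05% → £4,380,000 × 1.05% × 284/365 = £35,784.0000
12 October – 31 December 2025: 81 days at 1% → £4,380,000 × 1% × 81/365 = £9,720.0000
Total = £45,504.0000

£45,504.00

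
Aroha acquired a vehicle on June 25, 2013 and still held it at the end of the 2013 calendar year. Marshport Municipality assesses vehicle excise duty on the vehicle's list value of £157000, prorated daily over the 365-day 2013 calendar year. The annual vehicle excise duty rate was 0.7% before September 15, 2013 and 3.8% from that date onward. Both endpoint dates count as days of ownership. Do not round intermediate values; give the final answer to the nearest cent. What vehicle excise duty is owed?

£2012.18

June 25 – September 14, 2013: 82 days at 0.7% → £157000 × 0.7% × 82/365 = £246.8986
September 15 – December 31, 2013: 108 days at 3.8% → £157000 × 3.8% × 108/365 = £1765.2822
Total = £2012.1808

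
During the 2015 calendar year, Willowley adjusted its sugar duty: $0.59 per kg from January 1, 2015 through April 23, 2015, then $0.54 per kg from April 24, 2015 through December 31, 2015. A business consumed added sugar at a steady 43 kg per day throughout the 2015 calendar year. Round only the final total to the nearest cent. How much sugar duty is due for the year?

January 1 – April 23, 2015: 113 days × 43 kg/day = 4,859 kg at $0.59/kg → $2,866.81
April 24 – December 31, 2015: 252 days × 43 kg/day = 10,836 kg at $0.54/kg → $5,851.44

$8,718.25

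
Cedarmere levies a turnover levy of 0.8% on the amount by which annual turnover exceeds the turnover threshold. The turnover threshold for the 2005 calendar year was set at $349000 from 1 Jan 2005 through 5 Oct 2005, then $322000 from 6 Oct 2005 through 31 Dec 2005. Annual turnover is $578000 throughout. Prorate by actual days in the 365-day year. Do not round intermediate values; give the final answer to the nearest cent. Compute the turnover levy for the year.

$1883.48

1 Jan – 5 Oct 2005: 278 days, exemption $349000 → ($578000 − $349000) × 0.8% × 278/365 = $1395.3315
6 Oct – 31 Dec 2005: 87 days, exemption $322000 → ($578000 − $322000) × 0.8% × 87/365 = $488.1534
Total = $1883.4849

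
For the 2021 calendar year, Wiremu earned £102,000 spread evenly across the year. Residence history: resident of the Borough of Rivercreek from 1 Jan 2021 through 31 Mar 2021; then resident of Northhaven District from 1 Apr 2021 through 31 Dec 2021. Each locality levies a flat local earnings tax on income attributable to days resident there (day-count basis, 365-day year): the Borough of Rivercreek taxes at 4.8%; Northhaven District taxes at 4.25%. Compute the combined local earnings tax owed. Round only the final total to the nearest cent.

£4,473.33

The Borough of Rivercreek, 1 Jan – 31 Mar 2021: 90 days → £102,000 × 4.8% × 90/365 = £1,207.2329
Northhaven District, 1 Apr – 31 Dec 2021: 275 days → £102,000 × 4.25% × 275/365 = £3,266.0959
Total = £4,473.3288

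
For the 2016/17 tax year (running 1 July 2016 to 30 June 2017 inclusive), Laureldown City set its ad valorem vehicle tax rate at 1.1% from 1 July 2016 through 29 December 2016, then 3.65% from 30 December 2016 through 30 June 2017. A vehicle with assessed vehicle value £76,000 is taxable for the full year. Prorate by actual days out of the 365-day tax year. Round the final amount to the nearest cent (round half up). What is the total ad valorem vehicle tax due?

1 July – 29 December 2016: 182 days at 1.1% → £76,000 × 1.1% × 182/365 = £416.8548
30 December 2016 – 30 June 2017: 183 days at 3.65% → £76,000 × 3.65% × 183/365 = £1,390.8000
Total = £1,807.6548

£1,807.65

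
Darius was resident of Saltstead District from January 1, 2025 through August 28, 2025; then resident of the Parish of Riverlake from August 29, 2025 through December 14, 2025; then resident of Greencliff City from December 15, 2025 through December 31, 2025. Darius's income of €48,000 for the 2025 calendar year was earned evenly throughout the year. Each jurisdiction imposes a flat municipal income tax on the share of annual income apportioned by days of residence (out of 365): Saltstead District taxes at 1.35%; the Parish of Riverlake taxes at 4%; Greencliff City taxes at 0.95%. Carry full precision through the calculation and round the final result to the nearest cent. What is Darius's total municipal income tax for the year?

€1,015.43

Saltstead District, January 1 – August 28, 2025: 240 days → €48,000 × 1.35% × 240/365 = €426.0822
The Parish of Riverlake, August 29 – December 14, 2025: 108 days → €48,000 × 4% × 108/365 = €568.1096
Greencliff City, December 15 – December 31, 2025: 17 days → €48,000 × 0.95% × 17/365 = €21.2384
Total = €1,015.4301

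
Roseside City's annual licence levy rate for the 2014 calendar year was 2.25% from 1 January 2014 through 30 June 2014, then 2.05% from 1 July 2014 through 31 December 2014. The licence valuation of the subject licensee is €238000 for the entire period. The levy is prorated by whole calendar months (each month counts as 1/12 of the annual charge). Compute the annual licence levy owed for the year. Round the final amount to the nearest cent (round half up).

1 January – 30 June 2014: 6 months at 2.25% → €238000 × 2.25% × 6/12 = €2677.5000
1 July – 31 December 2014: 6 months at 2.05% → €238000 × 2.05% × 6/12 = €2439.5000
Total = €5117.0000

€5117.00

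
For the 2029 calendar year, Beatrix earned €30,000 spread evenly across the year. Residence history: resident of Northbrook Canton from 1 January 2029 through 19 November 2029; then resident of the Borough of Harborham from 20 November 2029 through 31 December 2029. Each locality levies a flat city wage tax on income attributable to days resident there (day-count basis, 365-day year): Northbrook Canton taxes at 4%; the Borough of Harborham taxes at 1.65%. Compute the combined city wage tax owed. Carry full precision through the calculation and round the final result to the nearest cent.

Northbrook Canton, 1 January – 19 November 2029: 323 days → €30,000 × 4% × 323/365 = €1,061.9178
The Borough of Harborham, 20 November – 31 December 2029: 42 days → €30,000 × 1.65% × 42/365 = €56.9589
Total = €1,118.8767

€1,118.88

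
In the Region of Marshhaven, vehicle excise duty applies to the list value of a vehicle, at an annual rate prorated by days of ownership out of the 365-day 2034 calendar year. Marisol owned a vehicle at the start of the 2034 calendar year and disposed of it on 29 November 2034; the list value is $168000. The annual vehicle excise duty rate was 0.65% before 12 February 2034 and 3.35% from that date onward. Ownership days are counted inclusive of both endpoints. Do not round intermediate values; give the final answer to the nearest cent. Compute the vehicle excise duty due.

1 January – 11 February 2034: 42 days at 0.65% → $168000 × 0.65% × 42/365 = $125.6548
12 February – 29 November 2034: 291 days at 3.35% → $168000 × 3.35% × 291/365 = $4486.9808
Total = $4612.6356

$4612.64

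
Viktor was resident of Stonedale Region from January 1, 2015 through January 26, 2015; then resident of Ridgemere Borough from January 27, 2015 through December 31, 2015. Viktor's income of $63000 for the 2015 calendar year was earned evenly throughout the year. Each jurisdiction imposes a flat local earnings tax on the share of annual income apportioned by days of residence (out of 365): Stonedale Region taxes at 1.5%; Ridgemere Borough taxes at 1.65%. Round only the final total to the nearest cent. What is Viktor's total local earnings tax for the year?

$1032.77

Stonedale Region, January 1 – January 26, 2015: 26 days → $63000 × 1.5% × 26/365 = $67.3151
Ridgemere Borough, January 27 – December 31, 2015: 339 days → $63000 × 1.65% × 339/365 = $965.4534
Total = $1032.7685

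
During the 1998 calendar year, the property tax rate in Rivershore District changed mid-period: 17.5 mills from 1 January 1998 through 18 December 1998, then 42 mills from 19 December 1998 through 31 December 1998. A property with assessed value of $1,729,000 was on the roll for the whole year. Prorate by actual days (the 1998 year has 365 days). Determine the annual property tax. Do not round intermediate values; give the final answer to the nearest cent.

$31,766.23

1 January – 18 December 1998: 352 days at 17.5 mills → $1,729,000 × 1.75% × 352/365 = $29,179.8356
19 December – 31 December 1998: 13 days at 42 mills → $1,729,000 × 4.2% × 13/365 = $2,586.3945
Total = $31,766.2301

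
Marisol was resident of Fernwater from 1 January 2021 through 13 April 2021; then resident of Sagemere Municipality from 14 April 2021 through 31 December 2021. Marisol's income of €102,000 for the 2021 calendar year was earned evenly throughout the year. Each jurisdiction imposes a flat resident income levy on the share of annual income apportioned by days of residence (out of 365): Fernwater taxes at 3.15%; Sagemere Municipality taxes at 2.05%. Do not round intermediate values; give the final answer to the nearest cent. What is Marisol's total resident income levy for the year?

€2,407.62

Fernwater, 1 January – 13 April 2021: 103 days → €102,000 × 3.15% × 103/365 = €906.6822
Sagemere Municipality, 14 April – 31 December 2021: 262 days → €102,000 × 2.05% × 262/365 = €1,500.9370
Total = €2,407.6192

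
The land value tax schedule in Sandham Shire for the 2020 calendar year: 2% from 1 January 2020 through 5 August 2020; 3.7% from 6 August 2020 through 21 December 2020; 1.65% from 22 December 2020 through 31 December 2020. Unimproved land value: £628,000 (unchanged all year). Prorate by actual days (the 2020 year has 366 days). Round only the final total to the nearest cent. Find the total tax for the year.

1 January – 5 August 2020: 218 days at 2% → £628,000 × 2% × 218/366 = £7,481.0929
6 August – 21 December 2020: 138 days at 3.7% → £628,000 × 3.7% × 138/366 = £8,761.1148
22 December – 31 December 2020: 10 days at 1.65% → £628,000 × 1.65% × 10/366 = £283.1148
Total = £16,525.3224

£16,525.32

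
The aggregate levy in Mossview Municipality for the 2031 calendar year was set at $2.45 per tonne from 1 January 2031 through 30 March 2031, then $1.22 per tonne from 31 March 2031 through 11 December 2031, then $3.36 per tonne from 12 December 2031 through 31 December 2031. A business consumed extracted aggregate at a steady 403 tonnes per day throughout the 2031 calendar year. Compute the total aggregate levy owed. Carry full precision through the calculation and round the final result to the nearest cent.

$240,820.71

1 January – 30 March 2031: 89 days × 403 tonnes/day = 35,867 tonnes at $2.45/tonne → $87,874.15
31 March – 11 December 2031: 256 days × 403 tonnes/day = 103,168 tonnes at $1.22/tonne → $125,864.96
12 December – 31 December 2031: 20 days × 403 tonnes/day = 8,060 tonnes at $3.36/tonne → $27,081.60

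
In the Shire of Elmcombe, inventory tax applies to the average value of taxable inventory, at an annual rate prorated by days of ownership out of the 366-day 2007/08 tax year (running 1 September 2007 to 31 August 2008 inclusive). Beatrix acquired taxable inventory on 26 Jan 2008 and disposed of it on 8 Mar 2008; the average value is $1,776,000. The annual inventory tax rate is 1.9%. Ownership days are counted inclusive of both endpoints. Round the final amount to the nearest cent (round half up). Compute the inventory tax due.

$3,964.46

Days held (26 Jan – 8 Mar 2008): 43 out of 366
Tax = $1,776,000 × 1.9% × 43/366 = $3,964.4590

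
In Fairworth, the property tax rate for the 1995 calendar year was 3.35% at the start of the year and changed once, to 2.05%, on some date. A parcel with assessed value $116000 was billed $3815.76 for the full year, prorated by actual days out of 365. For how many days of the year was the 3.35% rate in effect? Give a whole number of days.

Let d = days at the first rate; then 365 − d days at the second rate.
$116000 × [3.35%·d + 2.05%·(365−d)] / 365 = $3815.76
Solving gives d = 348, so the new rate took effect on 15 Dec 1995.

348 days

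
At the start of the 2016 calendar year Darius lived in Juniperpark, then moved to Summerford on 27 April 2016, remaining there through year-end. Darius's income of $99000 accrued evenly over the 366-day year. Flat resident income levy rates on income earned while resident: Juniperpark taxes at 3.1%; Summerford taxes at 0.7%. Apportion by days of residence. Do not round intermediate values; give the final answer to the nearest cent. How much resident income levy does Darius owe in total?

Juniperpark, 1 January – 26 April 2016: 117 days → $99000 × 3.1% × 117/366 = $981.0738
Summerford, 27 April – 31 December 2016: 249 days → $99000 × 0.7% × 249/366 = $471.4672
Total = $1452.5410

$1452.54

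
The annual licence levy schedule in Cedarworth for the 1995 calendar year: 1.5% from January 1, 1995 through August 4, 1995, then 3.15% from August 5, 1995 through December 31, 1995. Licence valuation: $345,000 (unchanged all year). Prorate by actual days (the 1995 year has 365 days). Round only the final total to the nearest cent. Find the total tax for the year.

$7,498.79

January 1 – August 4, 1995: 216 days at 1.5% → $345,000 × 1.5% × 216/365 = $3,062.4658
August 5 – December 31, 1995: 149 days at 3.15% → $345,000 × 3.15% × 149/365 = $4,436.3219
Total = $7,498.7877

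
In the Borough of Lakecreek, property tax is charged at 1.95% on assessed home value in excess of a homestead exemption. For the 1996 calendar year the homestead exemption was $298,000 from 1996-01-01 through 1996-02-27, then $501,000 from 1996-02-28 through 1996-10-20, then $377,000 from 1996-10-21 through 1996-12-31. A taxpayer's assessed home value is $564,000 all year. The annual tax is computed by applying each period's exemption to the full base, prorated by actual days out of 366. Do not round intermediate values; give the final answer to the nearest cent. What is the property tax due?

$2,331.48

1996-01-01 to 1996-02-27: 58 days, exemption $298,000 → ($564,000 − $298,000) × 1.95% × 58/366 = $821.9836
1996-02-28 to 1996-10-20: 236 days, exemption $501,000 → ($564,000 − $501,000) × 1.95% × 236/366 = $792.1475
1996-10-21 to 1996-12-31: 72 days, exemption $377,000 → ($564,000 − $377,000) × 1.95% × 72/366 = $717.3443
Total = $2,331.4754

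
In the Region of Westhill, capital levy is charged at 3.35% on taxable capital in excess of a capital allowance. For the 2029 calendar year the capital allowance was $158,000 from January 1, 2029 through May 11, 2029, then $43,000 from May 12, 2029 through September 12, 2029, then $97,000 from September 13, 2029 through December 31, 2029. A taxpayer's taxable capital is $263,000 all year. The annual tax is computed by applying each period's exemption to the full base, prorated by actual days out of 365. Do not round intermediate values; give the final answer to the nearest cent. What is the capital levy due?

January 1 – May 11, 2029: 131 days, exemption $158,000 → ($263,000 − $158,000) × 3.35% × 131/365 = $1,262.4452
May 12 – September 12, 2029: 124 days, exemption $43,000 → ($263,000 − $43,000) × 3.35% × 124/365 = $2,503.7808
September 13 – December 31, 2029: 110 days, exemption $97,000 → ($263,000 − $97,000) × 3.35% × 110/365 = $1,675.9178
Total = $5,442.1438

$5,442.14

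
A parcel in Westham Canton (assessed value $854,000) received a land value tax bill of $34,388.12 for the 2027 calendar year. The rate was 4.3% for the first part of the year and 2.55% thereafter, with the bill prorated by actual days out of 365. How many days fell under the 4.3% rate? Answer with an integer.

Let d = days at the first rate; then 365 − d days at the second rate.
$854,000 × [4.3%·d + 2.55%·(365−d)] / 365 = $34,388.12
Solving gives d = 308, so the new rate took effect on 5 November 2027.

308 days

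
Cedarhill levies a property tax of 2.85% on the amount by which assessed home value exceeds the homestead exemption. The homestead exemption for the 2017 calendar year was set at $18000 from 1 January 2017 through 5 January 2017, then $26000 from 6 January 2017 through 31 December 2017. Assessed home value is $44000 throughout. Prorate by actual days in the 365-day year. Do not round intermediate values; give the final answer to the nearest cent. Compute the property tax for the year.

1 January – 5 January 2017: 5 days, exemption $18000 → ($44000 − $18000) × 2.85% × 5/365 = $10.1507
6 January – 31 December 2017: 360 days, exemption $26000 → ($44000 − $26000) × 2.85% × 360/365 = $505.9726
Total = $516.1233

$516.12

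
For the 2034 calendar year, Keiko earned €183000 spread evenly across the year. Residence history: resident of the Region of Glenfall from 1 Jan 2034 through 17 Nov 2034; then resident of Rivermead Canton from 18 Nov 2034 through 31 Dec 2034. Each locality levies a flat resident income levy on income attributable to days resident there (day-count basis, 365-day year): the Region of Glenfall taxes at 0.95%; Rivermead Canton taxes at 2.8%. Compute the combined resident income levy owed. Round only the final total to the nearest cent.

The Region of Glenfall, 1 Jan – 17 Nov 2034: 321 days → €183000 × 0.95% × 321/365 = €1528.9274
Rivermead Canton, 18 Nov – 31 Dec 2034: 44 days → €183000 × 2.8% × 44/365 = €617.6877
Total = €2146.6151

€2146.62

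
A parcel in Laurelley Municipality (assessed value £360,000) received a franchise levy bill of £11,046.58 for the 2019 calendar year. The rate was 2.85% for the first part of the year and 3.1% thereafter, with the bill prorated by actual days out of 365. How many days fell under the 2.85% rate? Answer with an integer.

46 days

Let d = days at the first rate; then 365 − d days at the second rate.
£360,000 × [2.85%·d + 3.1%·(365−d)] / 365 = £11,046.58
Solving gives d = 46, so the new rate took effect on 16 February 2019.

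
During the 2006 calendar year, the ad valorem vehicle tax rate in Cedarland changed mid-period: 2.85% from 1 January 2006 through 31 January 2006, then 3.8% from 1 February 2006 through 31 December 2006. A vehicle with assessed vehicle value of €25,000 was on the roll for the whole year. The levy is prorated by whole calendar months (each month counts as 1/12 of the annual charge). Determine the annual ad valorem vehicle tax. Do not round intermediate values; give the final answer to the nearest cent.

1 January – 31 January 2006: 1 month at 2.85% → €25,000 × 2.85% × 1/12 = €59.3750
1 February – 31 December 2006: 11 months at 3.8% → €25,000 × 3.8% × 11/12 = €870.8333
Total = €930.2083

€930.21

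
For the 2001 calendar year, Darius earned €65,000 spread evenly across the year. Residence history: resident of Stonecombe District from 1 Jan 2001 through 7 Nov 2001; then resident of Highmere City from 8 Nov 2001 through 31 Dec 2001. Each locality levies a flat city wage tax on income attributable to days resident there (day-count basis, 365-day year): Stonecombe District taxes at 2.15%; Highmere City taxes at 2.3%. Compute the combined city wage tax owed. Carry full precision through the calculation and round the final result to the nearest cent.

Stonecombe District, 1 Jan – 7 Nov 2001: 311 days → €65,000 × 2.15% × 311/365 = €1,190.7466
Highmere City, 8 Nov – 31 Dec 2001: 54 days → €65,000 × 2.3% × 54/365 = €221.1781
Total = €1,411.9247

€1,411.92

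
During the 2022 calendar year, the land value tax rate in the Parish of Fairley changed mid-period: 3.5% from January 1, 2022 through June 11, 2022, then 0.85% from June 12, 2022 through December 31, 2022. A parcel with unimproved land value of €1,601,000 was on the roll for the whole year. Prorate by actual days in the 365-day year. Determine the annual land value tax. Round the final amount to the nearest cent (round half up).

January 1 – June 11, 2022: 162 days at 3.5% → €1,601,000 × 3.5% × 162/365 = €24,870.3288
June 12 – December 31, 2022: 203 days at 0.85% → €1,601,000 × 0.85% × 203/365 = €7,568.5630
Total = €32,438.8918

€32,438.89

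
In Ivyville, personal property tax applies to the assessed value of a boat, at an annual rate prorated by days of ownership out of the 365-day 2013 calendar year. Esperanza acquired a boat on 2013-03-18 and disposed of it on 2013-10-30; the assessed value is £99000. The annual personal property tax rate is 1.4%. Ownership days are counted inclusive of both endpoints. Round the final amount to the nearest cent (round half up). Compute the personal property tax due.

£861.98

Days held (2013-03-18 to 2013-10-30): 227 out of 365
Tax = £99000 × 1.4% × 227/365 = £861.9781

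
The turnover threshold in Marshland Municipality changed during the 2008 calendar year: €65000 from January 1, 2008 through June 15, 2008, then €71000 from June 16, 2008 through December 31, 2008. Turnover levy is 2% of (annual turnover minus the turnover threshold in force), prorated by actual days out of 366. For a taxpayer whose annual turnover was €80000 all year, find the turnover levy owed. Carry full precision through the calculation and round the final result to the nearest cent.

January 1 – June 15, 2008: 167 days, exemption €65000 → (€80000 − €65000) × 2% × 167/366 = €136.8852
June 16 – December 31, 2008: 199 days, exemption €71000 → (€80000 − €71000) × 2% × 199/366 = €97.8689
Total = €234.7541

€234.75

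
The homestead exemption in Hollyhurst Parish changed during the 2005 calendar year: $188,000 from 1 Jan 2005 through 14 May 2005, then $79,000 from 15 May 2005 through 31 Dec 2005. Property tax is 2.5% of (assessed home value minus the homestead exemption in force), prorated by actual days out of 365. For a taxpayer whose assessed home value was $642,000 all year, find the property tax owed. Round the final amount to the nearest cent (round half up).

1 Jan – 14 May 2005: 134 days, exemption $188,000 → ($642,000 − $188,000) × 2.5% × 134/365 = $4,166.8493
15 May – 31 Dec 2005: 231 days, exemption $79,000 → ($642,000 − $79,000) × 2.5% × 231/365 = $8,907.7397
Total = $13,074.5890

$13,074.59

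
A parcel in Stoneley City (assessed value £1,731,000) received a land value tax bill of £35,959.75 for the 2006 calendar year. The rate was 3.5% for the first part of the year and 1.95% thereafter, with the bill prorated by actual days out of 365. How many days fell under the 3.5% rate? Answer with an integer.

30 days

Let d = days at the first rate; then 365 − d days at the second rate.
£1,731,000 × [3.5%·d + 1.95%·(365−d)] / 365 = £35,959.75
Solving gives d = 30, so the new rate took effect on 31 Jan 2006.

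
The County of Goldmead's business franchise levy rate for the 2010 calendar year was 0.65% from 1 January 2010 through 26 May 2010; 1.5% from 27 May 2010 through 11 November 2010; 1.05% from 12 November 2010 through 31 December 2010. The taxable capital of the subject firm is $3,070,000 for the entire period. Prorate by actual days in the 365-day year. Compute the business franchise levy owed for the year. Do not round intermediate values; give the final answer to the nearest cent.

$33,719.53

1 January – 26 May 2010: 146 days at 0.65% → $3,070,000 × 0.65% × 146/365 = $7,982.0000
27 May – 11 November 2010: 169 days at 1.5% → $3,070,000 × 1.5% × 169/365 = $21,321.7808
12 November – 31 December 2010: 50 days at 1.05% → $3,070,000 × 1.05% × 50/365 = $4,415.7534
Total = $33,719.5342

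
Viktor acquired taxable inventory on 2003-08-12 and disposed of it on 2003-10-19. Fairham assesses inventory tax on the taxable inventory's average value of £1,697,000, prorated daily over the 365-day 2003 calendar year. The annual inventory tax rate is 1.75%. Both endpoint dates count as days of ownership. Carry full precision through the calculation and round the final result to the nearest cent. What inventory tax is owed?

£5,614.05

Days held (2003-08-12 to 2003-10-19): 69 out of 365
Tax = £1,697,000 × 1.75% × 69/365 = £5,614.0479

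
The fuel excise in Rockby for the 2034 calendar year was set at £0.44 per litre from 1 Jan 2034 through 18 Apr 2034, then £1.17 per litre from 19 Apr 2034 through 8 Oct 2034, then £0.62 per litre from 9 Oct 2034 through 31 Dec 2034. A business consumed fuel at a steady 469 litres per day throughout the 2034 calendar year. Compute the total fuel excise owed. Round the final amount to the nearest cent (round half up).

1 Jan – 18 Apr 2034: 108 days × 469 litres/day = 50,652 litres at £0.44/litre → £22286.88
19 Apr – 8 Oct 2034: 173 days × 469 litres/day = 81,137 litres at £1.17/litre → £94930.29
9 Oct – 31 Dec 2034: 84 days × 469 litres/day = 39,396 litres at £0.62/litre → £24425.52

£141642.69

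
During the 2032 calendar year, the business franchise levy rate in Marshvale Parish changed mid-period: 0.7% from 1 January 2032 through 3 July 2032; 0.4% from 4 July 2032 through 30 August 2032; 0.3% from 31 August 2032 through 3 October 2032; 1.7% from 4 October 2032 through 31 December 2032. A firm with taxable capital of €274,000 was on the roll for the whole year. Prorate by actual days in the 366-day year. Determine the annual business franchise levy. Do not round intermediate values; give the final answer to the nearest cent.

1 January – 3 July 2032: 185 days at 0.7% → €274,000 × 0.7% × 185/366 = €969.4809
4 July – 30 August 2032: 58 days at 0.4% → €274,000 × 0.4% × 58/366 = €173.6831
31 August – 3 October 2032: 34 days at 0.3% → €274,000 × 0.3% × 34/366 = €76.3607
4 October – 31 December 2032: 89 days at 1.7% → €274,000 × 1.7% × 89/366 = €1,132.6831
Total = €2,352.2077

€2,352.21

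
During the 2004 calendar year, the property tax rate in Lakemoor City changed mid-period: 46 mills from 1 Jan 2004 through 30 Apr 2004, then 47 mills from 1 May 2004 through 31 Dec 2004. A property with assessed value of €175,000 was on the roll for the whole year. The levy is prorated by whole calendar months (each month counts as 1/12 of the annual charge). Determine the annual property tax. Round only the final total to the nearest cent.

1 Jan – 30 Apr 2004: 4 months at 46 mills → €175,000 × 4.6% × 4/12 = €2,683.3333
1 May – 31 Dec 2004: 8 months at 47 mills → €175,000 × 4.7% × 8/12 = €5,483.3333
Total = €8,166.6667

€8,166.67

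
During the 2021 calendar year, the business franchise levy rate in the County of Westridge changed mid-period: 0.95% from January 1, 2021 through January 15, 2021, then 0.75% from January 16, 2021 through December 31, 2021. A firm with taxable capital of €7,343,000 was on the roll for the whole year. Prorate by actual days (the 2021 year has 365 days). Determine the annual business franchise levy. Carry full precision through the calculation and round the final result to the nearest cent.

€55,676.03

January 1 – January 15, 2021: 15 days at 0.95% → €7,343,000 × 0.95% × 15/365 = €2,866.7877
January 16 – December 31, 2021: 350 days at 0.75% → €7,343,000 × 0.75% × 350/365 = €52,809.2466
Total = €55,676.0342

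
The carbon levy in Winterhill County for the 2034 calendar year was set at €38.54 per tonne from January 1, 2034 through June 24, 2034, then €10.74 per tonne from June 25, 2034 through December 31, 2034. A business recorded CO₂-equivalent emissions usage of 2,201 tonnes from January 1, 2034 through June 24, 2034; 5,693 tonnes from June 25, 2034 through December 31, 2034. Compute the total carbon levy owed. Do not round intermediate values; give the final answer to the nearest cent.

€145,969.36

January 1 – June 24, 2034: 2,201 tonnes at €38.54/tonne → €84,826.54
June 25 – December 31, 2034: 5,693 tonnes at €10.74/tonne → €61,142.82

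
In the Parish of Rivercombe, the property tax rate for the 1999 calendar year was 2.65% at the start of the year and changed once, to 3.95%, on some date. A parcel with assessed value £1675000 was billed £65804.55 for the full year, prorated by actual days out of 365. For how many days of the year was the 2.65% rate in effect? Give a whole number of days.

6 days

Let d = days at the first rate; then 365 − d days at the second rate.
£1675000 × [2.65%·d + 3.95%·(365−d)] / 365 = £65804.55
Solving gives d = 6, so the new rate took effect on 7 January 1999.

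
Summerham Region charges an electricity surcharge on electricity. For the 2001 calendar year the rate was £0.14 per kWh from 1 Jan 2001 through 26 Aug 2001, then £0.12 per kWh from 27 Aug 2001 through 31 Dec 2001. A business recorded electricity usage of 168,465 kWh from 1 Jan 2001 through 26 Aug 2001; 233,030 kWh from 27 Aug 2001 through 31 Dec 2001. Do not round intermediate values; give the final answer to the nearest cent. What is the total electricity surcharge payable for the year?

1 Jan – 26 Aug 2001: 168,465 kWh at £0.14/kWh → £23,585.10
27 Aug – 31 Dec 2001: 233,030 kWh at £0.12/kWh → £27,963.60

£51,548.70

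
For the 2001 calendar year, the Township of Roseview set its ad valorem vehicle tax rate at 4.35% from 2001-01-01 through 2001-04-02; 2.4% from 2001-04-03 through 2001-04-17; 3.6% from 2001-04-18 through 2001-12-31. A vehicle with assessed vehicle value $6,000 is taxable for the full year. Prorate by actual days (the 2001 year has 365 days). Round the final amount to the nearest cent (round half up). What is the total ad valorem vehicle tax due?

$224.38

2001-01-01 to 2001-04-02: 92 days at 4.35% → $6,000 × 4.35% × 92/365 = $65.7863
2001-04-03 to 2001-04-17: 15 days at 2.4% → $6,000 × 2.4% × 15/365 = $5.9178
2001-04-18 to 2001-12-31: 258 days at 3.6% → $6,000 × 3.6% × 258/365 = $152.6795
Total = $224.3836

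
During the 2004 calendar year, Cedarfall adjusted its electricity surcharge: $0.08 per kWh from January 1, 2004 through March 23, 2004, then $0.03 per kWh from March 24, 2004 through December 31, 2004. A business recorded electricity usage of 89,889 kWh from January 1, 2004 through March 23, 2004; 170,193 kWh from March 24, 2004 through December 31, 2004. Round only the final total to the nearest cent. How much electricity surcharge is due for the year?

$12296.91

January 1 – March 23, 2004: 89,889 kWh at $0.08/kWh → $7191.12
March 24 – December 31, 2004: 170,193 kWh at $0.03/kWh → $5105.79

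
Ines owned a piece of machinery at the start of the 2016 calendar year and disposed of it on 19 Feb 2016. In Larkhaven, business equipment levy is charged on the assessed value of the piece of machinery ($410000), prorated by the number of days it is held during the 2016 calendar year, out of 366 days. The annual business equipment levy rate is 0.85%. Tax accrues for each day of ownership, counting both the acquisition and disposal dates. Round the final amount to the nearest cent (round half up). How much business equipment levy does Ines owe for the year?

Days held (1 Jan – 19 Feb 2016): 50 out of 366
Tax = $410000 × 0.85% × 50/366 = $476.0929

$476.09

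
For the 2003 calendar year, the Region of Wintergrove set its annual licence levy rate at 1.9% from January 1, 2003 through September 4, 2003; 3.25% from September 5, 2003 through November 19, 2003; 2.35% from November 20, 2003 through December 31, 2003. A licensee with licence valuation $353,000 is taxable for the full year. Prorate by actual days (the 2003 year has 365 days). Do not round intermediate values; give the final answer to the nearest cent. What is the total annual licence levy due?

$7,882.05

January 1 – September 4, 2003: 247 days at 1.9% → $353,000 × 1.9% × 247/365 = $4,538.7096
September 5 – November 19, 2003: 76 days at 3.25% → $353,000 × 3.25% × 76/365 = $2,388.7945
November 20 – December 31, 2003: 42 days at 2.35% → $353,000 × 2.35% × 42/365 = $954.5507
Total = $7,882.0548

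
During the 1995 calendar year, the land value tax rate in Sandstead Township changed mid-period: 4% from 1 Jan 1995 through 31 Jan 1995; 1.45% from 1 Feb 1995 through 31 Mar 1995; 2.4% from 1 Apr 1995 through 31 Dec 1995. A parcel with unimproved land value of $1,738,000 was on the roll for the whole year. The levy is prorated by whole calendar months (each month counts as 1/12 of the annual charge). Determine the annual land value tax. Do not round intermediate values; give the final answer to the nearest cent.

$41,277.50

1 Jan – 31 Jan 1995: 1 month at 4% → $1,738,000 × 4% × 1/12 = $5,793.3333
1 Feb – 31 Mar 1995: 2 months at 1.45% → $1,738,000 × 1.45% × 2/12 = $4,200.1667
1 Apr – 31 Dec 1995: 9 months at 2.4% → $1,738,000 × 2.4% × 9/12 = $31,284.0000
Total = $41,277.5000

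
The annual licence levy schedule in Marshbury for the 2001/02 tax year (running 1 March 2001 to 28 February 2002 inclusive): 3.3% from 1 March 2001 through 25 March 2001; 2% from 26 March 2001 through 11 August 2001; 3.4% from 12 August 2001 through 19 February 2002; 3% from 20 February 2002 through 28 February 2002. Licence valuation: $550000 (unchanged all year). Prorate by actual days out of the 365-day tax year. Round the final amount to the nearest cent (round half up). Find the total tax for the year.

1 March – 25 March 2001: 25 days at 3.3% → $550000 × 3.3% × 25/365 = $1243.1507
26 March – 11 August 2001: 139 days at 2% → $550000 × 2% × 139/365 = $4189.0411
12 August 2001 – 19 February 2002: 192 days at 3.4% → $550000 × 3.4% × 192/365 = $9836.7123
20 February – 28 February 2002: 9 days at 3% → $550000 × 3% × 9/365 = $406.8493
Total = $15675.7534

$15675.75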